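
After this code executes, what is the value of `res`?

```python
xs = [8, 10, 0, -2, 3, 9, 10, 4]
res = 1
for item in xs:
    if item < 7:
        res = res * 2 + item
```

item=8: not <7
item=10: not <7
item=0: <7, res = 1*2+0 = 2
item=-2: <7, res = 2*2+(-2) = 2
item=3: <7, res = 2*2+3 = 7
item=9: not <7
item=10: not <7
item=4: <7, res = 7*2+4 = 18

18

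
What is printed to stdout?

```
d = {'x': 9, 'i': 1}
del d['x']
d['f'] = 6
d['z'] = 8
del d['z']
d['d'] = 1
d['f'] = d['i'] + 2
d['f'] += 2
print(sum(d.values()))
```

del 'x' → {'i': 1}
d['f'] = 6 → {'i': 1, 'f': 6}
d['z'] = 8 → {'i': 1, 'f': 6, 'z': 8}
del 'z' → {'i': 1, 'f': 6}
d['d'] = 1 → {'i': 1, 'f': 6, 'd': 1}
d['f'] = d['i']+2 = 3 → {'i': 1, 'f': 3, 'd': 1}
d['f'] = 3+2 = 5 → {'i': 1, 'f': 5, 'd': 1}
sum of values = 7

7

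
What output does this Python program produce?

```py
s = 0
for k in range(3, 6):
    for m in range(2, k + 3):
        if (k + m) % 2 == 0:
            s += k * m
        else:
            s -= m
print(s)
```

k=3,m=2: odd sum, s = 0-2 = -2
k=3,m=3: even sum, s = (-2)+9 = 7
k=3,m=4: odd sum, s = 7-4 = 3
k=3,m=5: even sum, s = 3+15 = 18
k=4,m=2: even sum, s = 18+8 = 26
k=4,m=3: odd sum, s = 26-3 = 23
k=4,m=4: even sum, s = 23+16 = 39
k=4,m=5: odd sum, s = 39-5 = 34
k=4,m=6: even sum, s = 34+24 = 58
k=5,m=2: odd sum, s = 58-2 = 56
k=5,m=3: even sum, s = 56+15 = 71
k=5,m=4: odd sum, s = 71-4 = 67
k=5,m=5: even sum, s = 67+25 = 92
k=5,m=6: odd sum, s = 92-6 = 86
k=5,m=7: even sum, s = 86+35 = 121

121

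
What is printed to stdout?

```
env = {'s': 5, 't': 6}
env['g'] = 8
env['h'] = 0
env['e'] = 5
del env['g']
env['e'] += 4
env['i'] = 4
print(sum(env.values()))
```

24

env['g'] = 8 → {'s': 5, 't': 6, 'g': 8}
env['h'] = 0 → {'s': 5, 't': 6, 'g': 8, 'h': 0}
env['e'] = 5 → {'s': 5, 't': 6, 'g': 8, 'h': 0, 'e': 5}
del 'g' → {'s': 5, 't': 6, 'h': 0, 'e': 5}
env['e'] = 5+4 = 9 → {'s': 5, 't': 6, 'h': 0, 'e': 9}
env['i'] = 4 → {'s': 5, 't': 6, 'h': 0, 'e': 9, 'i': 4}
sum of values = 24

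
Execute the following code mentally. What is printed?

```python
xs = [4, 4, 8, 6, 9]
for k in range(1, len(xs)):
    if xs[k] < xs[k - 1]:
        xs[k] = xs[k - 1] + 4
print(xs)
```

[4, 4, 8, 12, 16]

k=1: 4>=4, unchanged → [4, 4, 8, 6, 9]
k=2: 8>=4, unchanged → [4, 4, 8, 6, 9]
k=3: 6<8, xs[3] = 8+4 = 12 → [4, 4, 8, 12, 9]
k=4: 9<12, xs[4] = 12+4 = 16 → [4, 4, 8, 12, 16]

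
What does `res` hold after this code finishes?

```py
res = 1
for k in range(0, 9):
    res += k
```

37

k=0: res = 1+0 = 1
k=1: res = 1+1 = 2
k=2: res = 2+2 = 4
k=3: res = 4+3 = 7
k=4: res = 7+4 = 11
k=5: res = 11+5 = 16
k=6: res = 16+6 = 22
k=7: res = 22+7 = 29
k=8: res = 29+8 = 37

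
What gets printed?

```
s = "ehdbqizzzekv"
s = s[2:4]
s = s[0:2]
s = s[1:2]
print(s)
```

slice [2:4] → 'db'
slice [0:2] → 'db'
slice [1:2] → 'b'

b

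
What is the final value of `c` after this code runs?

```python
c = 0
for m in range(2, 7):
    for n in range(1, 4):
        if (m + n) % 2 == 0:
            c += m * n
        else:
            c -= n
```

m=2,n=1: odd sum, c = 0-1 = -1
m=2,n=2: even sum, c = (-1)+4 = 3
m=2,n=3: odd sum, c = 3-3 = 0
m=3,n=1: even sum, c = 0+3 = 3
m=3,n=2: odd sum, c = 3-2 = 1
m=3,n=3: even sum, c = 1+9 = 10
m=4,n=1: odd sum, c = 10-1 = 9
m=4,n=2: even sum, c = 9+8 = 17
m=4,n=3: odd sum, c = 17-3 = 14
m=5,n=1: even sum, c = 14+5 = 19
m=5,n=2: odd sum, c = 19-2 = 17
m=5,n=3: even sum, c = 17+15 = 32
m=6,n=1: odd sum, c = 32-1 = 31
m=6,n=2: even sum, c = 31+12 = 43
m=6,n=3: odd sum, c = 43-3 = 40

40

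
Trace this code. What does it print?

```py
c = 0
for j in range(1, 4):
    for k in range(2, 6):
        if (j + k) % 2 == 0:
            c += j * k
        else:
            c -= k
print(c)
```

j=1,k=2: odd sum, c = 0-2 = -2
j=1,k=3: even sum, c = (-2)+3 = 1
j=1,k=4: odd sum, c = 1-4 = -3
j=1,k=5: even sum, c = (-3)+5 = 2
j=2,k=2: even sum, c = 2+4 = 6
j=2,k=3: odd sum, c = 6-3 = 3
j=2,k=4: even sum, c = 3+8 = 11
j=2,k=5: odd sum, c = 11-5 = 6
j=3,k=2: odd sum, c = 6-2 = 4
j=3,k=3: even sum, c = 4+9 = 13
j=3,k=4: odd sum, c = 13-4 = 9
j=3,k=5: even sum, c = 9+15 = 24

24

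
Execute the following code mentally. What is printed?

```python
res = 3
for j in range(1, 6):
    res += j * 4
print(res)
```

j=1: res = 3+1*4 = 7
j=2: res = 7+2*4 = 15
j=3: res = 15+3*4 = 27
j=4: res = 27+4*4 = 43
j=5: res = 43+5*4 = 63

63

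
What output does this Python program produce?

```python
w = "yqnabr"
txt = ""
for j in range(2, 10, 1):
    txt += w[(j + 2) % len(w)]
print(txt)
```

j=2: add w[4]='b' → 'b'
j=3: add w[5]='r' → 'br'
j=4: add w[0]='y' → 'bry'
j=5: add w[1]='q' → 'bryq'
j=6: add w[2]='n' → 'bryqn'
j=7: add w[3]='a' → 'bryqna'
j=8: add w[4]='b' → 'bryqnab'
j=9: add w[5]='r' → 'bryqnabr'

bryqnabr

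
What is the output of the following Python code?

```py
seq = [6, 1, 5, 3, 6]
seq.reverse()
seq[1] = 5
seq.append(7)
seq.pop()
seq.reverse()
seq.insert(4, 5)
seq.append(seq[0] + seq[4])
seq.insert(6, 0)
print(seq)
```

[6, 1, 5, 5, 5, 6, 0, 11]

reverse → [6, 3, 5, 1, 6]
seq[1] = 5 → [6, 5, 5, 1, 6]
append 7 → [6, 5, 5, 1, 6, 7]
pop() removes 7 → [6, 5, 5, 1, 6]
reverse → [6, 1, 5, 5, 6]
insert 5 at 4 → [6, 1, 5, 5, 5, 6]
append seq[0]+seq[4] = 6+5 = 11 → [6, 1, 5, 5, 5, 6, 11]
insert 0 at 6 → [6, 1, 5, 5, 5, 6, 0, 11]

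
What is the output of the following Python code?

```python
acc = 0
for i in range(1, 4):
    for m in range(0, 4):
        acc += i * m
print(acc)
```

i=1,m=0: acc = 0+0 = 0
i=1,m=1: acc = 0+1 = 1
i=1,m=2: acc = 1+2 = 3
i=1,m=3: acc = 3+3 = 6
i=2,m=0: acc = 6+0 = 6
i=2,m=1: acc = 6+2 = 8
i=2,m=2: acc = 8+4 = 12
i=2,m=3: acc = 12+6 = 18
i=3,m=0: acc = 18+0 = 18
i=3,m=1: acc = 18+3 = 21
i=3,m=2: acc = 21+6 = 27
i=3,m=3: acc = 27+9 = 36

36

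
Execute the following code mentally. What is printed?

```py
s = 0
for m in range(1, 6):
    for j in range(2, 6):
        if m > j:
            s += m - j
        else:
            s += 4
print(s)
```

m=1,j=2: not 1>2, s = 0+4 = 4
m=1,j=3: not 1>3, s = 4+4 = 8
m=1,j=4: not 1>4, s = 8+4 = 12
m=1,j=5: not 1>5, s = 12+4 = 16
m=2,j=2: not 2>2, s = 16+4 = 20
m=2,j=3: not 2>3, s = 20+4 = 24
m=2,j=4: not 2>4, s = 24+4 = 28
m=2,j=5: not 2>5, s = 28+4 = 32
m=3,j=2: 3>2, s = 32+1 = 33
m=3,j=3: not 3>3, s = 33+4 = 37
m=3,j=4: not 3>4, s = 37+4 = 41
m=3,j=5: not 3>5, s = 41+4 = 45
m=4,j=2: 4>2, s = 45+2 = 47
m=4,j=3: 4>3, s = 47+1 = 48
m=4,j=4: not 4>4, s = 48+4 = 52
m=4,j=5: not 4>5, s = 52+4 = 56
m=5,j=2: 5>2, s = 56+3 = 59
m=5,j=3: 5>3, s = 59+2 = 61
m=5,j=4: 5>4, s = 61+1 = 62
m=5,j=5: not 5>5, s = 62+4 = 66

66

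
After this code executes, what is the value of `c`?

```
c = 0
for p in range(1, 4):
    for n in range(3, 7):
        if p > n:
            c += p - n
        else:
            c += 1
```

12

p=1,n=3: not 1>3, c = 0+1 = 1
p=1,n=4: not 1>4, c = 1+1 = 2
p=1,n=5: not 1>5, c = 2+1 = 3
p=1,n=6: not 1>6, c = 3+1 = 4
p=2,n=3: not 2>3, c = 4+1 = 5
p=2,n=4: not 2>4, c = 5+1 = 6
p=2,n=5: not 2>5, c = 6+1 = 7
p=2,n=6: not 2>6, c = 7+1 = 8
p=3,n=3: not 3>3, c = 8+1 = 9
p=3,n=4: not 3>4, c = 9+1 = 10
p=3,n=5: not 3>5, c = 10+1 = 11
p=3,n=6: not 3>6, c = 11+1 = 12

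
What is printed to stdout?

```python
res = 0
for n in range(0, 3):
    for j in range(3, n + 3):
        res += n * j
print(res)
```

n=1,j=3: res = 0+3 = 3
n=2,j=3: res = 3+6 = 9
n=2,j=4: res = 9+8 = 17

17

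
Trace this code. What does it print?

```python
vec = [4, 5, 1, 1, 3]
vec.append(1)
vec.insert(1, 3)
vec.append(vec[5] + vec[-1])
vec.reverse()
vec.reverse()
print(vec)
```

[4, 3, 5, 1, 1, 3, 1, 4]

append 1 → [4, 5, 1, 1, 3, 1]
insert 3 at 1 → [4, 3, 5, 1, 1, 3, 1]
append vec[5]+vec[-1] = 3+1 = 4 → [4, 3, 5, 1, 1, 3, 1, 4]
reverse → [4, 1, 3, 1, 1, 5, 3, 4]
reverse → [4, 3, 5, 1, 1, 3, 1, 4]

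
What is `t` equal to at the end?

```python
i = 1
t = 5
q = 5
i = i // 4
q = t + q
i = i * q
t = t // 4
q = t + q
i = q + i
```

i = 1//4 = 0
q = 5+5 = 10
i = 0*10 = 0
t = 5//4 = 1
q = 1+10 = 11
i = 11+0 = 11

1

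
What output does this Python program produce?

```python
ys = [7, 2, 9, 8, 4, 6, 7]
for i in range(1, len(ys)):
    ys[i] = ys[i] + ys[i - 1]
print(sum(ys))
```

i=1: ys[1] = 2+7 = 9 → [7, 9, 9, 8, 4, 6, 7]
i=2: ys[2] = 9+9 = 18 → [7, 9, 18, 8, 4, 6, 7]
i=3: ys[3] = 8+18 = 26 → [7, 9, 18, 26, 4, 6, 7]
i=4: ys[4] = 4+26 = 30 → [7, 9, 18, 26, 30, 6, 7]
i=5: ys[5] = 6+30 = 36 → [7, 9, 18, 26, 30, 36, 7]
i=6: ys[6] = 7+36 = 43 → [7, 9, 18, 26, 30, 36, 43]
sum = 169

169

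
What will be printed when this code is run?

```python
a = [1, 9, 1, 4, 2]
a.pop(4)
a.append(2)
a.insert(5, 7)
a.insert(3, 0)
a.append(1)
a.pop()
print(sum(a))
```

24

pop(4) removes 2 → [1, 9, 1, 4]
append 2 → [1, 9, 1, 4, 2]
insert 7 at 5 → [1, 9, 1, 4, 2, 7]
insert 0 at 3 → [1, 9, 1, 0, 4, 2, 7]
append 1 → [1, 9, 1, 0, 4, 2, 7, 1]
pop() removes 1 → [1, 9, 1, 0, 4, 2, 7]
sum = 24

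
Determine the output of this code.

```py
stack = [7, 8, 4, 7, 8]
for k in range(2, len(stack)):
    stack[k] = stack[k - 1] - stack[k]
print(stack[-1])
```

k=2: stack[2] = 8-4 = 4 → [7, 8, 4, 7, 8]
k=3: stack[3] = 4-7 = -3 → [7, 8, 4, -3, 8]
k=4: stack[4] = (-3)-8 = -11 → [7, 8, 4, -3, -11]

-11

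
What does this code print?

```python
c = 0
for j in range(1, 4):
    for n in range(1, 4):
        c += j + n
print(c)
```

36

j=1,n=1: c = 0+2 = 2
j=1,n=2: c = 2+3 = 5
j=1,n=3: c = 5+4 = 9
j=2,n=1: c = 9+3 = 12
j=2,n=2: c = 12+4 = 16
j=2,n=3: c = 16+5 = 21
j=3,n=1: c = 21+4 = 25
j=3,n=2: c = 25+5 = 30
j=3,n=3: c = 30+6 = 36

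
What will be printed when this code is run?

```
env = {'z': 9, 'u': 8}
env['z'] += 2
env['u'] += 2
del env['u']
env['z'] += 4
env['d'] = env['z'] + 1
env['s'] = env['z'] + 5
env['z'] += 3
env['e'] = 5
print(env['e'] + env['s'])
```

env['z'] = 9+2 = 11 → {'z': 11, 'u': 8}
env['u'] = 8+2 = 10 → {'z': 11, 'u': 10}
del 'u' → {'z': 11}
env['z'] = 11+4 = 15 → {'z': 15}
env['d'] = env['z']+1 = 16 → {'z': 15, 'd': 16}
env['s'] = env['z']+5 = 20 → {'z': 15, 'd': 16, 's': 20}
env['z'] = 15+3 = 18 → {'z': 18, 'd': 16, 's': 20}
env['e'] = 5 → {'z': 18, 'd': 16, 's': 20, 'e': 5}
env['e']+env['s'] = 5+20 = 25

25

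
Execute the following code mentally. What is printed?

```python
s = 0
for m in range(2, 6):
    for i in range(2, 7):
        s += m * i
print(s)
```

280

m=2,i=2: s = 0+4 = 4
m=2,i=3: s = 4+6 = 10
m=2,i=4: s = 10+8 = 18
m=2,i=5: s = 18+10 = 28
m=2,i=6: s = 28+12 = 40
m=3,i=2: s = 40+6 = 46
m=3,i=3: s = 46+9 = 55
m=3,i=4: s = 55+12 = 67
m=3,i=5: s = 67+15 = 82
m=3,i=6: s = 82+18 = 100
m=4,i=2: s = 100+8 = 108
m=4,i=3: s = 108+12 = 120
m=4,i=4: s = 120+16 = 136
m=4,i=5: s = 136+20 = 156
m=4,i=6: s = 156+24 = 180
m=5,i=2: s = 180+10 = 190
m=5,i=3: s = 190+15 = 205
m=5,i=4: s = 205+20 = 225
m=5,i=5: s = 225+25 = 250
m=5,i=6: s = 250+30 = 280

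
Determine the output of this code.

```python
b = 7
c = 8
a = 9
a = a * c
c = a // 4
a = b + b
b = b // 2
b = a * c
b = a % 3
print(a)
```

a = 9*8 = 72
c = 72//4 = 18
a = 7+7 = 14
b = 7//2 = 3
b = 14*18 = 252
b = 14%3 = 2

14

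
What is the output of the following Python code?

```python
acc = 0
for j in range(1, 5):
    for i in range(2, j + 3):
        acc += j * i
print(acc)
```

145

j=1,i=2: acc = 0+2 = 2
j=1,i=3: acc = 2+3 = 5
j=2,i=2: acc = 5+4 = 9
j=2,i=3: acc = 9+6 = 15
j=2,i=4: acc = 15+8 = 23
j=3,i=2: acc = 23+6 = 29
j=3,i=3: acc = 29+9 = 38
j=3,i=4: acc = 38+12 = 50
j=3,i=5: acc = 50+15 = 65
j=4,i=2: acc = 65+8 = 73
j=4,i=3: acc = 73+12 = 85
j=4,i=4: acc = 85+16 = 101
j=4,i=5: acc = 101+20 = 121
j=4,i=6: acc = 121+24 = 145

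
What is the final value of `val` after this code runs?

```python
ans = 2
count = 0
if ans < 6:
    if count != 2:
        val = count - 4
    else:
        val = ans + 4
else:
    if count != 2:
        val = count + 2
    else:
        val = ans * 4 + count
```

-4

ans=2, count=0
ans < 6 is True; count != 2 is True
→ val = count - 4 = -4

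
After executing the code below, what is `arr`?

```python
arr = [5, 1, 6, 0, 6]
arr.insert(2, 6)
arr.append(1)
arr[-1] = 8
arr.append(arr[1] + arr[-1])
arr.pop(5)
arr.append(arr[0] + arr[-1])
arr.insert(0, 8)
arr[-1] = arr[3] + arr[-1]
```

insert 6 at 2 → [5, 1, 6, 6, 0, 6]
append 1 → [5, 1, 6, 6, 0, 6, 1]
arr[-1] = 8 → [5, 1, 6, 6, 0, 6, 8]
append arr[1]+arr[-1] = 1+8 = 9 → [5, 1, 6, 6, 0, 6, 8, 9]
pop(5) removes 6 → [5, 1, 6, 6, 0, 8, 9]
append arr[0]+arr[-1] = 5+9 = 14 → [5, 1, 6, 6, 0, 8, 9, 14]
insert 8 at 0 → [8, 5, 1, 6, 6, 0, 8, 9, 14]
arr[-1] = arr[3]+arr[-1] = 6+14 = 20 → [8, 5, 1, 6, 6, 0, 8, 9, 20]

[8, 5, 1, 6, 6, 0, 8, 9, 20]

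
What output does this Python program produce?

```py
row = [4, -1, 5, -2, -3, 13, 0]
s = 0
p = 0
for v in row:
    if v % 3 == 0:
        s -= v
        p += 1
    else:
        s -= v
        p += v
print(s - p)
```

-37

v=4: not %3==0, s = 0-4 = -4; p=4
v=-1: not %3==0, s = (-4)-(-1) = -3; p=3
v=5: not %3==0, s = (-3)-5 = -8; p=8
v=-2: not %3==0, s = (-8)-(-2) = -6; p=6
v=-3: %3==0, s = (-6)-(-3) = -3; p=7
v=13: not %3==0, s = (-3)-13 = -16; p=20
v=0: %3==0, s = (-16)-0 = -16; p=21
s-p = (-16)-21 = -37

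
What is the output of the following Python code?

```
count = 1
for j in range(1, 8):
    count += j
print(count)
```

j=1: count = 1+1 = 2
j=2: count = 2+2 = 4
j=3: count = 4+3 = 7
j=4: count = 7+4 = 11
j=5: count = 11+5 = 16
j=6: count = 16+6 = 22
j=7: count = 22+7 = 29

29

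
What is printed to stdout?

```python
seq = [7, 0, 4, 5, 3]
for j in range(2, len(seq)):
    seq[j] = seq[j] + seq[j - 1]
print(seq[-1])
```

12

j=2: seq[2] = 4+0 = 4 → [7, 0, 4, 5, 3]
j=3: seq[3] = 5+4 = 9 → [7, 0, 4, 9, 3]
j=4: seq[4] = 3+9 = 12 → [7, 0, 4, 9, 12]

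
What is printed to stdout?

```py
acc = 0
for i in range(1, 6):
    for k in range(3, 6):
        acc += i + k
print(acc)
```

i=1,k=3: acc = 0+4 = 4
i=1,k=4: acc = 4+5 = 9
i=1,k=5: acc = 9+6 = 15
i=2,k=3: acc = 15+5 = 20
i=2,k=4: acc = 20+6 = 26
i=2,k=5: acc = 26+7 = 33
i=3,k=3: acc = 33+6 = 39
i=3,k=4: acc = 39+7 = 46
i=3,k=5: acc = 46+8 = 54
i=4,k=3: acc = 54+7 = 61
i=4,k=4: acc = 61+8 = 69
i=4,k=5: acc = 69+9 = 78
i=5,k=3: acc = 78+8 = 86
i=5,k=4: acc = 86+9 = 95
i=5,k=5: acc = 95+10 = 105

105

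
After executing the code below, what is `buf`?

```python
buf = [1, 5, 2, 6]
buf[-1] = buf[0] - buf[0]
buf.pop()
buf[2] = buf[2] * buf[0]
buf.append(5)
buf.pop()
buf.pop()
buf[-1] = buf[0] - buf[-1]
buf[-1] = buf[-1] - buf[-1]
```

[1, 0]

buf[-1] = buf[0]-buf[0] = 1-1 = 0 → [1, 5, 2, 0]
pop() removes 0 → [1, 5, 2]
buf[2] = buf[2]*buf[0] = 2*1 = 2 → [1, 5, 2]
append 5 → [1, 5, 2, 5]
pop() removes 5 → [1, 5, 2]
pop() removes 2 → [1, 5]
buf[-1] = buf[0]-buf[-1] = 1-5 = -4 → [1, -4]
buf[-1] = buf[-1]-buf[-1] = (-4)-(-4) = 0 → [1, 0]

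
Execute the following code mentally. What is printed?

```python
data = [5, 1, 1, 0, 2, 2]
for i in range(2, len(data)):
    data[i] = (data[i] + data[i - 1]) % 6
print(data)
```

i=2: data[2] = (1+1)%6 = 2 → [5, 1, 2, 0, 2, 2]
i=3: data[3] = (0+2)%6 = 2 → [5, 1, 2, 2, 2, 2]
i=4: data[4] = (2+2)%6 = 4 → [5, 1, 2, 2, 4, 2]
i=5: data[5] = (2+4)%6 = 0 → [5, 1, 2, 2, 4, 0]

[5, 1, 2, 2, 4, 0]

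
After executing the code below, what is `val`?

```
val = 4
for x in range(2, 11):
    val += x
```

x=2: val = 4+2 = 6
x=3: val = 6+3 = 9
x=4: val = 9+4 = 13
x=5: val = 13+5 = 18
x=6: val = 18+6 = 24
x=7: val = 24+7 = 31
x=8: val = 31+8 = 39
x=9: val = 39+9 = 48
x=10: val = 48+10 = 58

58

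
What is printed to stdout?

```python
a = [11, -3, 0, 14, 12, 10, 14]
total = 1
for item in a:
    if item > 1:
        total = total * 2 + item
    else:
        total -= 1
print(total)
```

item=11: >1, total = 1*2+11 = 13
item=-3: not >1, total = 13-1 = 12
item=0: not >1, total = 12-1 = 11
item=14: >1, total = 11*2+14 = 36
item=12: >1, total = 36*2+12 = 84
item=10: >1, total = 84*2+10 = 178
item=14: >1, total = 178*2+14 = 370

370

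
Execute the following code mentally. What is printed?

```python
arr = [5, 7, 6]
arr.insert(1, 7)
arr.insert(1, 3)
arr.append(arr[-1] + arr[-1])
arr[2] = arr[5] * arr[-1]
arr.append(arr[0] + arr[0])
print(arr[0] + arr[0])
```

10

insert 7 at 1 → [5, 7, 7, 6]
insert 3 at 1 → [5, 3, 7, 7, 6]
append arr[-1]+arr[-1] = 6+6 = 12 → [5, 3, 7, 7, 6, 12]
arr[2] = arr[5]*arr[-1] = 12*12 = 144 → [5, 3, 144, 7, 6, 12]
append arr[0]+arr[0] = 5+5 = 10 → [5, 3, 144, 7, 6, 12, 10]
arr[0]+arr[0] = 5+5 = 10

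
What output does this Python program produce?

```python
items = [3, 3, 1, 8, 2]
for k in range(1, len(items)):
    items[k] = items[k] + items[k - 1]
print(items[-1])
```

17

k=1: items[1] = 3+3 = 6 → [3, 6, 1, 8, 2]
k=2: items[2] = 1+6 = 7 → [3, 6, 7, 8, 2]
k=3: items[3] = 8+7 = 15 → [3, 6, 7, 15, 2]
k=4: items[4] = 2+15 = 17 → [3, 6, 7, 15, 17]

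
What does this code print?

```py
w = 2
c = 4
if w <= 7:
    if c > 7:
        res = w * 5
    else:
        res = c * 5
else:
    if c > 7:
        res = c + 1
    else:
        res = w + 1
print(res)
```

w=2, c=4
w <= 7 is True; c > 7 is False
→ res = c * 5 = 20

20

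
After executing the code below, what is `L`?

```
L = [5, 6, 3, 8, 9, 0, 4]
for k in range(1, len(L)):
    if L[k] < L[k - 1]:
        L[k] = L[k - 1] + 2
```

[5, 6, 8, 8, 9, 11, 13]

k=1: 6>=5, unchanged → [5, 6, 3, 8, 9, 0, 4]
k=2: 3<6, L[2] = 6+2 = 8 → [5, 6, 8, 8, 9, 0, 4]
k=3: 8>=8, unchanged → [5, 6, 8, 8, 9, 0, 4]
k=4: 9>=8, unchanged → [5, 6, 8, 8, 9, 0, 4]
k=5: 0<9, L[5] = 9+2 = 11 → [5, 6, 8, 8, 9, 11, 4]
k=6: 4<11, L[6] = 11+2 = 13 → [5, 6, 8, 8, 9, 11, 13]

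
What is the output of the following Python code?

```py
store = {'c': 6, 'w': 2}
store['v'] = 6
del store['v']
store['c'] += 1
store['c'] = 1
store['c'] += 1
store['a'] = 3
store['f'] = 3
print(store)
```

store['v'] = 6 → {'c': 6, 'w': 2, 'v': 6}
del 'v' → {'c': 6, 'w': 2}
store['c'] = 6+1 = 7 → {'c': 7, 'w': 2}
store['c'] = 1 → {'c': 1, 'w': 2}
store['c'] = 1+1 = 2 → {'c': 2, 'w': 2}
store['a'] = 3 → {'c': 2, 'w': 2, 'a': 3}
store['f'] = 3 → {'c': 2, 'w': 2, 'a': 3, 'f': 3}

{'c': 2, 'w': 2, 'a': 3, 'f': 3}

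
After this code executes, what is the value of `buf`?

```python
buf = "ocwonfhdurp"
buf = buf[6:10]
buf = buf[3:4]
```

'r'

slice [6:10] → 'hdur'
slice [3:4] → 'r'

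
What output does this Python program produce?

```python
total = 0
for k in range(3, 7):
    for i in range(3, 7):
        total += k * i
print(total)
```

k=3,i=3: total = 0+9 = 9
k=3,i=4: total = 9+12 = 21
k=3,i=5: total = 21+15 = 36
k=3,i=6: total = 36+18 = 54
k=4,i=3: total = 54+12 = 66
k=4,i=4: total = 66+16 = 82
k=4,i=5: total = 82+20 = 102
k=4,i=6: total = 102+24 = 126
k=5,i=3: total = 126+15 = 141
k=5,i=4: total = 141+20 = 161
k=5,i=5: total = 161+25 = 186
k=5,i=6: total = 186+30 = 216
k=6,i=3: total = 216+18 = 234
k=6,i=4: total = 234+24 = 258
k=6,i=5: total = 258+30 = 288
k=6,i=6: total = 288+36 = 324

324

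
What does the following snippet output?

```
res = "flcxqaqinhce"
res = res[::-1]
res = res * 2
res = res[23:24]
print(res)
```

reverse → 'echniqaqxclf'
repeat ×2 → 'echniqaqxclfechniqaqxclf'
slice [23:24] → 'f'

f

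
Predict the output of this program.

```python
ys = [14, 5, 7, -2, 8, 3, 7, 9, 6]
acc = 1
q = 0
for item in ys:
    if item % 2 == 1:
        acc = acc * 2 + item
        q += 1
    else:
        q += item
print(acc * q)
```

item=14: not odd; q=14
item=5: odd, acc = 1*2+5 = 7; q=15
item=7: odd, acc = 7*2+7 = 21; q=16
item=-2: not odd; q=14
item=8: not odd; q=22
item=3: odd, acc = 21*2+3 = 45; q=23
item=7: odd, acc = 45*2+7 = 97; q=24
item=9: odd, acc = 97*2+9 = 203; q=25
item=6: not odd; q=31
acc*q = 203*31 = 6293

6293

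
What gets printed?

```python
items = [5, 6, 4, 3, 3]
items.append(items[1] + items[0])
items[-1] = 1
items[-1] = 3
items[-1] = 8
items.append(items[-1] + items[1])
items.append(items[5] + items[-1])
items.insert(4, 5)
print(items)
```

append items[1]+items[0] = 6+5 = 11 → [5, 6, 4, 3, 3, 11]
items[-1] = 1 → [5, 6, 4, 3, 3, 1]
items[-1] = 3 → [5, 6, 4, 3, 3, 3]
items[-1] = 8 → [5, 6, 4, 3, 3, 8]
append items[-1]+items[1] = 8+6 = 14 → [5, 6, 4, 3, 3, 8, 14]
append items[5]+items[-1] = 8+14 = 22 → [5, 6, 4, 3, 3, 8, 14, 22]
insert 5 at 4 → [5, 6, 4, 3, 5, 3, 8, 14, 22]

[5, 6, 4, 3, 5, 3, 8, 14, 22]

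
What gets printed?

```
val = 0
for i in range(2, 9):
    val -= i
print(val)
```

-35

i=2: val = 0-2 = -2
i=3: val = (-2)-3 = -5
i=4: val = (-5)-4 = -9
i=5: val = (-9)-5 = -14
i=6: val = (-14)-6 = -20
i=7: val = (-20)-7 = -27
i=8: val = (-27)-8 = -35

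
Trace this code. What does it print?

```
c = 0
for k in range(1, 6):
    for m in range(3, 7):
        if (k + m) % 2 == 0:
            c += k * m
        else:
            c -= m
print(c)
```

k=1,m=3: even sum, c = 0+3 = 3
k=1,m=4: odd sum, c = 3-4 = -1
k=1,m=5: even sum, c = (-1)+5 = 4
k=1,m=6: odd sum, c = 4-6 = -2
k=2,m=3: odd sum, c = (-2)-3 = -5
k=2,m=4: even sum, c = (-5)+8 = 3
k=2,m=5: odd sum, c = 3-5 = -2
k=2,m=6: even sum, c = (-2)+12 = 10
k=3,m=3: even sum, c = 10+9 = 19
k=3,m=4: odd sum, c = 19-4 = 15
k=3,m=5: even sum, c = 15+15 = 30
k=3,m=6: odd sum, c = 30-6 = 24
k=4,m=3: odd sum, c = 24-3 = 21
k=4,m=4: even sum, c = 21+16 = 37
k=4,m=5: odd sum, c = 37-5 = 32
k=4,m=6: even sum, c = 32+24 = 56
k=5,m=3: even sum, c = 56+15 = 71
k=5,m=4: odd sum, c = 71-4 = 67
k=5,m=5: even sum, c = 67+25 = 92
k=5,m=6: odd sum, c = 92-6 = 86

86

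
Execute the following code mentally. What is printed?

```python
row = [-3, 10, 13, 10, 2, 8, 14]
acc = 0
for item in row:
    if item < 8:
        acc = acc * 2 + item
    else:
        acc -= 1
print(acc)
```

item=-3: <8, acc = 0*2+(-3) = -3
item=10: not <8, acc = (-3)-1 = -4
item=13: not <8, acc = (-4)-1 = -5
item=10: not <8, acc = (-5)-1 = -6
item=2: <8, acc = (-6)*2+2 = -10
item=8: not <8, acc = (-10)-1 = -11
item=14: not <8, acc = (-11)-1 = -12

-12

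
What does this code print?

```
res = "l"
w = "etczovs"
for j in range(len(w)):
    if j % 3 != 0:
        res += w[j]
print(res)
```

j=0: skip
j=1: add 't' → 'lt'
j=2: add 'c' → 'ltc'
j=3: skip
j=4: add 'o' → 'ltco'
j=5: add 'v' → 'ltcov'
j=6: skip

ltcov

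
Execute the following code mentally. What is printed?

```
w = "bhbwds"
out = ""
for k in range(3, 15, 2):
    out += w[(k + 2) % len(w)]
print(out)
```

k=3: add w[5]='s' → 's'
k=5: add w[1]='h' → 'sh'
k=7: add w[3]='w' → 'shw'
k=9: add w[5]='s' → 'shws'
k=11: add w[1]='h' → 'shwsh'
k=13: add w[3]='w' → 'shwshw'

shwshw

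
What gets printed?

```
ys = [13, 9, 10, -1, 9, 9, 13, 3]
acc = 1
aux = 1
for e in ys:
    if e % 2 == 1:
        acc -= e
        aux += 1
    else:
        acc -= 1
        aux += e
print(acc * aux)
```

e=13: odd, acc = 1-13 = -12; aux=2
e=9: odd, acc = (-12)-9 = -21; aux=3
e=10: not odd, acc = (-21)-1 = -22; aux=13
e=-1: odd, acc = (-22)-(-1) = -21; aux=14
e=9: odd, acc = (-21)-9 = -30; aux=15
e=9: odd, acc = (-30)-9 = -39; aux=16
e=13: odd, acc = (-39)-13 = -52; aux=17
e=3: odd, acc = (-52)-3 = -55; aux=18
acc*aux = (-55)*18 = -990

-990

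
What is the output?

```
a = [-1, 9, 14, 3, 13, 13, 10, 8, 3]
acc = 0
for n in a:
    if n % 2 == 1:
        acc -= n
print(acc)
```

n=-1: odd, acc = 0-(-1) = 1
n=9: odd, acc = 1-9 = -8
n=14: not odd
n=3: odd, acc = (-8)-3 = -11
n=13: odd, acc = (-11)-13 = -24
n=13: odd, acc = (-24)-13 = -37
n=10: not odd
n=8: not odd
n=3: odd, acc = (-37)-3 = -40

-40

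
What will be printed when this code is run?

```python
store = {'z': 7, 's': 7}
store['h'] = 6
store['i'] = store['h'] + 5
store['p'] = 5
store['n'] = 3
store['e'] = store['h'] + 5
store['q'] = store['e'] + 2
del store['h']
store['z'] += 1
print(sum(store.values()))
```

58

store['h'] = 6 → {'z': 7, 's': 7, 'h': 6}
store['i'] = store['h']+5 = 11 → {'z': 7, 's': 7, 'h': 6, 'i': 11}
store['p'] = 5 → {'z': 7, 's': 7, 'h': 6, 'i': 11, 'p': 5}
store['n'] = 3 → {'z': 7, 's': 7, 'h': 6, 'i': 11, 'p': 5, 'n': 3}
store['e'] = store['h']+5 = 11 → {'z': 7, 's': 7, 'h': 6, 'i': 11, 'p': 5, 'n': 3, 'e': 11}
store['q'] = store['e']+2 = 13 → {'z': 7, 's': 7, 'h': 6, 'i': 11, 'p': 5, 'n': 3, 'e': 11, 'q': 13}
del 'h' → {'z': 7, 's': 7, 'i': 11, 'p': 5, 'n': 3, 'e': 11, 'q': 13}
store['z'] = 7+1 = 8 → {'z': 8, 's': 7, 'i': 11, 'p': 5, 'n': 3, 'e': 11, 'q': 13}
sum of values = 58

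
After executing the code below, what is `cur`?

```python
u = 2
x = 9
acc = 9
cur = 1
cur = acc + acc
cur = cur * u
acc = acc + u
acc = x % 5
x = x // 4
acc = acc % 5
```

cur = 9+9 = 18
cur = 18*2 = 36
acc = 9+2 = 11
acc = 9%5 = 4
x = 9//4 = 2
acc = 4%5 = 4

36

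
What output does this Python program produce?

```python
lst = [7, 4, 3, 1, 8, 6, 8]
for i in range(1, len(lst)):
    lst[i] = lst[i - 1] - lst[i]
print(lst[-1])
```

i=1: lst[1] = 7-4 = 3 → [7, 3, 3, 1, 8, 6, 8]
i=2: lst[2] = 3-3 = 0 → [7, 3, 0, 1, 8, 6, 8]
i=3: lst[3] = 0-1 = -1 → [7, 3, 0, -1, 8, 6, 8]
i=4: lst[4] = (-1)-8 = -9 → [7, 3, 0, -1, -9, 6, 8]
i=5: lst[5] = (-9)-6 = -15 → [7, 3, 0, -1, -9, -15, 8]
i=6: lst[6] = (-15)-8 = -23 → [7, 3, 0, -1, -9, -15, -23]

-23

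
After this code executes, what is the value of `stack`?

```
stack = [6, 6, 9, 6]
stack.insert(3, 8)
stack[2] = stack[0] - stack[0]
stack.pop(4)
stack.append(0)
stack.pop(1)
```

insert 8 at 3 → [6, 6, 9, 8, 6]
stack[2] = stack[0]-stack[0] = 6-6 = 0 → [6, 6, 0, 8, 6]
pop(4) removes 6 → [6, 6, 0, 8]
append 0 → [6, 6, 0, 8, 0]
pop(1) removes 6 → [6, 0, 8, 0]

[6, 0, 8, 0]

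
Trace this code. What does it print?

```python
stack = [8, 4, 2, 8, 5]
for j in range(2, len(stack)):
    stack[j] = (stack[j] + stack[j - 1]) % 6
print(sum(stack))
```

j=2: stack[2] = (2+4)%6 = 0 → [8, 4, 0, 8, 5]
j=3: stack[3] = (8+0)%6 = 2 → [8, 4, 0, 2, 5]
j=4: stack[4] = (5+2)%6 = 1 → [8, 4, 0, 2, 1]
sum = 15

15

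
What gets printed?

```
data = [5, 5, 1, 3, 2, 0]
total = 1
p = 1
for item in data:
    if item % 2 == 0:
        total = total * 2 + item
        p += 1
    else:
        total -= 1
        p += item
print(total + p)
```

9

item=5: not even, total = 1-1 = 0; p=6
item=5: not even, total = 0-1 = -1; p=11
item=1: not even, total = (-1)-1 = -2; p=12
item=3: not even, total = (-2)-1 = -3; p=15
item=2: even, total = (-3)*2+2 = -4; p=16
item=0: even, total = (-4)*2+0 = -8; p=17
total+p = (-8)+17 = 9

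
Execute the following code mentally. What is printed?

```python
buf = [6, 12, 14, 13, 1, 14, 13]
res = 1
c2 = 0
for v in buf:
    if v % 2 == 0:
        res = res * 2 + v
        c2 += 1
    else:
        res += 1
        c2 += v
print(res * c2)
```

v=6: even, res = 1*2+6 = 8; c2=1
v=12: even, res = 8*2+12 = 28; c2=2
v=14: even, res = 28*2+14 = 70; c2=3
v=13: not even, res = 70+1 = 71; c2=16
v=1: not even, res = 71+1 = 72; c2=17
v=14: even, res = 72*2+14 = 158; c2=18
v=13: not even, res = 158+1 = 159; c2=31
res*c2 = 159*31 = 4929

4929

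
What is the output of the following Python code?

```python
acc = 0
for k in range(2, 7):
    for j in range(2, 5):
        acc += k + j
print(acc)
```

k=2,j=2: acc = 0+4 = 4
k=2,j=3: acc = 4+5 = 9
k=2,j=4: acc = 9+6 = 15
k=3,j=2: acc = 15+5 = 20
k=3,j=3: acc = 20+6 = 26
k=3,j=4: acc = 26+7 = 33
k=4,j=2: acc = 33+6 = 39
k=4,j=3: acc = 39+7 = 46
k=4,j=4: acc = 46+8 = 54
k=5,j=2: acc = 54+7 = 61
k=5,j=3: acc = 61+8 = 69
k=5,j=4: acc = 69+9 = 78
k=6,j=2: acc = 78+8 = 86
k=6,j=3: acc = 86+9 = 95
k=6,j=4: acc = 95+10 = 105

105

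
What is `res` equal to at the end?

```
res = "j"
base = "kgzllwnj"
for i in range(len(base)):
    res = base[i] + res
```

'jnwllzgkj'

i=0: prepend 'k' → 'kj'
i=1: prepend 'g' → 'gkj'
i=2: prepend 'z' → 'zgkj'
i=3: prepend 'l' → 'lzgkj'
i=4: prepend 'l' → 'llzgkj'
i=5: prepend 'w' → 'wllzgkj'
i=6: prepend 'n' → 'nwllzgkj'
i=7: prepend 'j' → 'jnwllzgkj'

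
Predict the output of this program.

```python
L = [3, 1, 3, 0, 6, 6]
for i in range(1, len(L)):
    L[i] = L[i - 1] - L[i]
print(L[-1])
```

i=1: L[1] = 3-1 = 2 → [3, 2, 3, 0, 6, 6]
i=2: L[2] = 2-3 = -1 → [3, 2, -1, 0, 6, 6]
i=3: L[3] = (-1)-0 = -1 → [3, 2, -1, -1, 6, 6]
i=4: L[4] = (-1)-6 = -7 → [3, 2, -1, -1, -7, 6]
i=5: L[5] = (-7)-6 = -13 → [3, 2, -1, -1, -7, -13]

-13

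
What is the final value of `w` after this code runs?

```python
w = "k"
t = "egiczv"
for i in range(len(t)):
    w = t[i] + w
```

i=0: prepend 'e' → 'ek'
i=1: prepend 'g' → 'gek'
i=2: prepend 'i' → 'igek'
i=3: prepend 'c' → 'cigek'
i=4: prepend 'z' → 'zcigek'
i=5: prepend 'v' → 'vzcigek'

'vzcigek'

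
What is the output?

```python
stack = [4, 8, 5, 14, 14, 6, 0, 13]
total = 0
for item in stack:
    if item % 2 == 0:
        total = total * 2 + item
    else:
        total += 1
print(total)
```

item=4: even, total = 0*2+4 = 4
item=8: even, total = 4*2+8 = 16
item=5: not even, total = 16+1 = 17
item=14: even, total = 17*2+14 = 48
item=14: even, total = 48*2+14 = 110
item=6: even, total = 110*2+6 = 226
item=0: even, total = 226*2+0 = 452
item=13: not even, total = 452+1 = 453

453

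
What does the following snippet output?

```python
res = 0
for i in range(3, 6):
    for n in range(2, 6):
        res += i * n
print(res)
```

i=3,n=2: res = 0+6 = 6
i=3,n=3: res = 6+9 = 15
i=3,n=4: res = 15+12 = 27
i=3,n=5: res = 27+15 = 42
i=4,n=2: res = 42+8 = 50
i=4,n=3: res = 50+12 = 62
i=4,n=4: res = 62+16 = 78
i=4,n=5: res = 78+20 = 98
i=5,n=2: res = 98+10 = 108
i=5,n=3: res = 108+15 = 123
i=5,n=4: res = 123+20 = 143
i=5,n=5: res = 143+25 = 168

168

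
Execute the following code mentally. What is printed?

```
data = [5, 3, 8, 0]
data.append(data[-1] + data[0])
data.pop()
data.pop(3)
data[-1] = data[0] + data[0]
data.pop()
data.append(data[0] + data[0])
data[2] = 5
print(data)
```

[5, 3, 5]

append data[-1]+data[0] = 0+5 = 5 → [5, 3, 8, 0, 5]
pop() removes 5 → [5, 3, 8, 0]
pop(3) removes 0 → [5, 3, 8]
data[-1] = data[0]+data[0] = 5+5 = 10 → [5, 3, 10]
pop() removes 10 → [5, 3]
append data[0]+data[0] = 5+5 = 10 → [5, 3, 10]
data[2] = 5 → [5, 3, 5]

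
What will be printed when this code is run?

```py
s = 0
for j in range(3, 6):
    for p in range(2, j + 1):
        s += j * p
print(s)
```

j=3,p=2: s = 0+6 = 6
j=3,p=3: s = 6+9 = 15
j=4,p=2: s = 15+8 = 23
j=4,p=3: s = 23+12 = 35
j=4,p=4: s = 35+16 = 51
j=5,p=2: s = 51+10 = 61
j=5,p=3: s = 61+15 = 76
j=5,p=4: s = 76+20 = 96
j=5,p=5: s = 96+25 = 121

121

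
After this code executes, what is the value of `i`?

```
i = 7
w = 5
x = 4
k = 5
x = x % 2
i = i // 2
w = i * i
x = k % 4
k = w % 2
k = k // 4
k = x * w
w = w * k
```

3

x = 4%2 = 0
i = 7//2 = 3
w = 3*3 = 9
x = 5%4 = 1
k = 9%2 = 1
k = 1//4 = 0
k = 1*9 = 9
w = 9*9 = 81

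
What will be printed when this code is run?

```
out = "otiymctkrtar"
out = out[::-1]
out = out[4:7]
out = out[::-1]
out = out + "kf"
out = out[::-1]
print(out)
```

fkktc

reverse → 'ratrktcmyito'
slice [4:7] → 'ktc'
reverse → 'ctk'
+ 'kf' → 'ctkkf'
reverse → 'fkktc'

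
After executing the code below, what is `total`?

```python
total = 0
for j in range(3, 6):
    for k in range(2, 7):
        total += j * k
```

240

j=3,k=2: total = 0+6 = 6
j=3,k=3: total = 6+9 = 15
j=3,k=4: total = 15+12 = 27
j=3,k=5: total = 27+15 = 42
j=3,k=6: total = 42+18 = 60
j=4,k=2: total = 60+8 = 68
j=4,k=3: total = 68+12 = 80
j=4,k=4: total = 80+16 = 96
j=4,k=5: total = 96+20 = 116
j=4,k=6: total = 116+24 = 140
j=5,k=2: total = 140+10 = 150
j=5,k=3: total = 150+15 = 165
j=5,k=4: total = 165+20 = 185
j=5,k=5: total = 185+25 = 210
j=5,k=6: total = 210+30 = 240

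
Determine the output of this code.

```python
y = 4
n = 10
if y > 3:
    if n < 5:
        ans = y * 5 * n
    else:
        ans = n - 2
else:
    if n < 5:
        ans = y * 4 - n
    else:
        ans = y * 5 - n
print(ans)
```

y=4, n=10
y > 3 is True; n < 5 is False
→ ans = n - 2 = 8

8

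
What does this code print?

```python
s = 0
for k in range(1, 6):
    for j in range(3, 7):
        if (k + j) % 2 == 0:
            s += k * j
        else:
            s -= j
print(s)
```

86

k=1,j=3: even sum, s = 0+3 = 3
k=1,j=4: odd sum, s = 3-4 = -1
k=1,j=5: even sum, s = (-1)+5 = 4
k=1,j=6: odd sum, s = 4-6 = -2
k=2,j=3: odd sum, s = (-2)-3 = -5
k=2,j=4: even sum, s = (-5)+8 = 3
k=2,j=5: odd sum, s = 3-5 = -2
k=2,j=6: even sum, s = (-2)+12 = 10
k=3,j=3: even sum, s = 10+9 = 19
k=3,j=4: odd sum, s = 19-4 = 15
k=3,j=5: even sum, s = 15+15 = 30
k=3,j=6: odd sum, s = 30-6 = 24
k=4,j=3: odd sum, s = 24-3 = 21
k=4,j=4: even sum, s = 21+16 = 37
k=4,j=5: odd sum, s = 37-5 = 32
k=4,j=6: even sum, s = 32+24 = 56
k=5,j=3: even sum, s = 56+15 = 71
k=5,j=4: odd sum, s = 71-4 = 67
k=5,j=5: even sum, s = 67+25 = 92
k=5,j=6: odd sum, s = 92-6 = 86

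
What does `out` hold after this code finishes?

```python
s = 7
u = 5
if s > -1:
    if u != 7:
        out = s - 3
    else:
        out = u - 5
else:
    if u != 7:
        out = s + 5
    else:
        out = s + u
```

4

s=7, u=5
s > -1 is True; u != 7 is True
→ out = s - 3 = 4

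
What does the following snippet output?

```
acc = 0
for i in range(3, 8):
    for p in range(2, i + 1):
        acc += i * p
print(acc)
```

i=3,p=2: acc = 0+6 = 6
i=3,p=3: acc = 6+9 = 15
i=4,p=2: acc = 15+8 = 23
i=4,p=3: acc = 23+12 = 35
i=4,p=4: acc = 35+16 = 51
i=5,p=2: acc = 51+10 = 61
i=5,p=3: acc = 61+15 = 76
i=5,p=4: acc = 76+20 = 96
i=5,p=5: acc = 96+25 = 121
i=6,p=2: acc = 121+12 = 133
i=6,p=3: acc = 133+18 = 151
i=6,p=4: acc = 151+24 = 175
i=6,p=5: acc = 175+30 = 205
i=6,p=6: acc = 205+36 = 241
i=7,p=2: acc = 241+14 = 255
i=7,p=3: acc = 255+21 = 276
i=7,p=4: acc = 276+28 = 304
i=7,p=5: acc = 304+35 = 339
i=7,p=6: acc = 339+42 = 381
i=7,p=7: acc = 381+49 = 430

430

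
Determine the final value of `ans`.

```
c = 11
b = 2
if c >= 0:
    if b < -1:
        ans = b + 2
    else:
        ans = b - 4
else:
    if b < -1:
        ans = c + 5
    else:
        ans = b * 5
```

c=11, b=2
c >= 0 is True; b < -1 is False
→ ans = b - 4 = -2

-2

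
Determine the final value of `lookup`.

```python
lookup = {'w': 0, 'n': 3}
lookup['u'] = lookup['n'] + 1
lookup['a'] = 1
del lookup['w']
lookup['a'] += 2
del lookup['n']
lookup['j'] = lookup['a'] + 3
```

lookup['u'] = lookup['n']+1 = 4 → {'w': 0, 'n': 3, 'u': 4}
lookup['a'] = 1 → {'w': 0, 'n': 3, 'u': 4, 'a': 1}
del 'w' → {'n': 3, 'u': 4, 'a': 1}
lookup['a'] = 1+2 = 3 → {'n': 3, 'u': 4, 'a': 3}
del 'n' → {'u': 4, 'a': 3}
lookup['j'] = lookup['a']+3 = 6 → {'u': 4, 'a': 3, 'j': 6}

{'u': 4, 'a': 3, 'j': 6}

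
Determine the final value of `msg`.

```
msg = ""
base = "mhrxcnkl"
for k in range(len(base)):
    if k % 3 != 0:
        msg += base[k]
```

'hrcnl'

k=0: skip
k=1: add 'h' → 'h'
k=2: add 'r' → 'hr'
k=3: skip
k=4: add 'c' → 'hrc'
k=5: add 'n' → 'hrcn'
k=6: skip
k=7: add 'l' → 'hrcnl'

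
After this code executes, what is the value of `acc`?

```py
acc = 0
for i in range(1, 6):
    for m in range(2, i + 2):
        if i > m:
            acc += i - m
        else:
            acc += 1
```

19

i=1,m=2: not 1>2, acc = 0+1 = 1
i=2,m=2: not 2>2, acc = 1+1 = 2
i=2,m=3: not 2>3, acc = 2+1 = 3
i=3,m=2: 3>2, acc = 3+1 = 4
i=3,m=3: not 3>3, acc = 4+1 = 5
i=3,m=4: not 3>4, acc = 5+1 = 6
i=4,m=2: 4>2, acc = 6+2 = 8
i=4,m=3: 4>3, acc = 8+1 = 9
i=4,m=4: not 4>4, acc = 9+1 = 10
i=4,m=5: not 4>5, acc = 10+1 = 11
i=5,m=2: 5>2, acc = 11+3 = 14
i=5,m=3: 5>3, acc = 14+2 = 16
i=5,m=4: 5>4, acc = 16+1 = 17
i=5,m=5: not 5>5, acc = 17+1 = 18
i=5,m=6: not 5>6, acc = 18+1 = 19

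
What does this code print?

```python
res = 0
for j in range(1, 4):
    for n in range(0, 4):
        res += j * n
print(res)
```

36

j=1,n=0: res = 0+0 = 0
j=1,n=1: res = 0+1 = 1
j=1,n=2: res = 1+2 = 3
j=1,n=3: res = 3+3 = 6
j=2,n=0: res = 6+0 = 6
j=2,n=1: res = 6+2 = 8
j=2,n=2: res = 8+4 = 12
j=2,n=3: res = 12+6 = 18
j=3,n=0: res = 18+0 = 18
j=3,n=1: res = 18+3 = 21
j=3,n=2: res = 21+6 = 27
j=3,n=3: res = 27+9 = 36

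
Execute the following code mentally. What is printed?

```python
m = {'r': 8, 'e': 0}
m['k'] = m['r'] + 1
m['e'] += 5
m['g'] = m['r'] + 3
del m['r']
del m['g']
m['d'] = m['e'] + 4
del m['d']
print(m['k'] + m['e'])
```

m['k'] = m['r']+1 = 9 → {'r': 8, 'e': 0, 'k': 9}
m['e'] = 0+5 = 5 → {'r': 8, 'e': 5, 'k': 9}
m['g'] = m['r']+3 = 11 → {'r': 8, 'e': 5, 'k': 9, 'g': 11}
del 'r' → {'e': 5, 'k': 9, 'g': 11}
del 'g' → {'e': 5, 'k': 9}
m['d'] = m['e']+4 = 9 → {'e': 5, 'k': 9, 'd': 9}
del 'd' → {'e': 5, 'k': 9}
m['k']+m['e'] = 9+5 = 14

14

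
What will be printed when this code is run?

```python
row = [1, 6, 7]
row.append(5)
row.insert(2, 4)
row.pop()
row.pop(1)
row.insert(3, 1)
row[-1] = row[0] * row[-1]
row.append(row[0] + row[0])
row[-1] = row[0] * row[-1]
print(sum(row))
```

15

append 5 → [1, 6, 7, 5]
insert 4 at 2 → [1, 6, 4, 7, 5]
pop() removes 5 → [1, 6, 4, 7]
pop(1) removes 6 → [1, 4, 7]
insert 1 at 3 → [1, 4, 7, 1]
row[-1] = row[0]*row[-1] = 1*1 = 1 → [1, 4, 7, 1]
append row[0]+row[0] = 1+1 = 2 → [1, 4, 7, 1, 2]
row[-1] = row[0]*row[-1] = 1*2 = 2 → [1, 4, 7, 1, 2]
sum = 15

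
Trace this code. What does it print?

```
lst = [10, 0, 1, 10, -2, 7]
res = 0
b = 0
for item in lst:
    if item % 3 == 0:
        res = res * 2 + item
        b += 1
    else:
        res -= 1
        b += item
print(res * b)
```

item=10: not %3==0, res = 0-1 = -1; b=10
item=0: %3==0, res = (-1)*2+0 = -2; b=11
item=1: not %3==0, res = (-2)-1 = -3; b=12
item=10: not %3==0, res = (-3)-1 = -4; b=22
item=-2: not %3==0, res = (-4)-1 = -5; b=20
item=7: not %3==0, res = (-5)-1 = -6; b=27
res*b = (-6)*27 = -162

-162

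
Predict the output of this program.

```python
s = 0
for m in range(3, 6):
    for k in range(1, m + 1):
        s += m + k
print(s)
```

81

m=3,k=1: s = 0+4 = 4
m=3,k=2: s = 4+5 = 9
m=3,k=3: s = 9+6 = 15
m=4,k=1: s = 15+5 = 20
m=4,k=2: s = 20+6 = 26
m=4,k=3: s = 26+7 = 33
m=4,k=4: s = 33+8 = 41
m=5,k=1: s = 41+6 = 47
m=5,k=2: s = 47+7 = 54
m=5,k=3: s = 54+8 = 62
m=5,k=4: s = 62+9 = 71
m=5,k=5: s = 71+10 = 81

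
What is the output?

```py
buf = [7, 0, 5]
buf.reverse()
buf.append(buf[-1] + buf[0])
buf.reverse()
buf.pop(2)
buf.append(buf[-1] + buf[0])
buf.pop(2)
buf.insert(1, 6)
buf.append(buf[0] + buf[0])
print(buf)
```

reverse → [5, 0, 7]
append buf[-1]+buf[0] = 7+5 = 12 → [5, 0, 7, 12]
reverse → [12, 7, 0, 5]
pop(2) removes 0 → [12, 7, 5]
append buf[-1]+buf[0] = 5+12 = 17 → [12, 7, 5, 17]
pop(2) removes 5 → [12, 7, 17]
insert 6 at 1 → [12, 6, 7, 17]
append buf[0]+buf[0] = 12+12 = 24 → [12, 6, 7, 17, 24]

[12, 6, 7, 17, 24]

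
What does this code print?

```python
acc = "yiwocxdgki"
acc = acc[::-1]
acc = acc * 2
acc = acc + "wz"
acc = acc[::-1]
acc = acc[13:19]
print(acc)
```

reverse → 'ikgdxcowiy'
repeat ×2 → 'ikgdxcowiyikgdxcowiy'
+ 'wz' → 'ikgdxcowiyikgdxcowiywz'
reverse → 'zwyiwocxdgkiyiwocxdgki'
slice [13:19] → 'iwocxd'

iwocxd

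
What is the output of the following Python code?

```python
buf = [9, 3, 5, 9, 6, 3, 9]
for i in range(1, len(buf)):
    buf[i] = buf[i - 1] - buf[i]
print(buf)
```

[9, 6, 1, -8, -14, -17, -26]

i=1: buf[1] = 9-3 = 6 → [9, 6, 5, 9, 6, 3, 9]
i=2: buf[2] = 6-5 = 1 → [9, 6, 1, 9, 6, 3, 9]
i=3: buf[3] = 1-9 = -8 → [9, 6, 1, -8, 6, 3, 9]
i=4: buf[4] = (-8)-6 = -14 → [9, 6, 1, -8, -14, 3, 9]
i=5: buf[5] = (-14)-3 = -17 → [9, 6, 1, -8, -14, -17, 9]
i=6: buf[6] = (-17)-9 = -26 → [9, 6, 1, -8, -14, -17, -26]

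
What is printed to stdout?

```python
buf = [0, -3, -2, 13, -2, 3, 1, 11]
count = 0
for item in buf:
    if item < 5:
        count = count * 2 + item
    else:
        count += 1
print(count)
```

item=0: <5, count = 0*2+0 = 0
item=-3: <5, count = 0*2+(-3) = -3
item=-2: <5, count = (-3)*2+(-2) = -8
item=13: not <5, count = (-8)+1 = -7
item=-2: <5, count = (-7)*2+(-2) = -16
item=3: <5, count = (-16)*2+3 = -29
item=1: <5, count = (-29)*2+1 = -57
item=11: not <5, count = (-57)+1 = -56

-56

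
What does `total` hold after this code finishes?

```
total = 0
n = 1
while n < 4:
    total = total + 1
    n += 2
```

n=1: total = 0+1 = 1
n=3: total = 1+1 = 2

2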